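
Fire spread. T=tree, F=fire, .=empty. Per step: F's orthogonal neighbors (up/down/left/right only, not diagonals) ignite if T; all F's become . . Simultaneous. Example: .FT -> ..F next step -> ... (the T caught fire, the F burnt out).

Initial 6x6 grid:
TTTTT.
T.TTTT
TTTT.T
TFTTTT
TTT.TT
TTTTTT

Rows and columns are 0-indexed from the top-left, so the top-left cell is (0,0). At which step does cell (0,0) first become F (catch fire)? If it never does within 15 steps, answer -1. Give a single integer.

Step 1: cell (0,0)='T' (+4 fires, +1 burnt)
Step 2: cell (0,0)='T' (+6 fires, +4 burnt)
Step 3: cell (0,0)='T' (+6 fires, +6 burnt)
Step 4: cell (0,0)='F' (+6 fires, +6 burnt)
  -> target ignites at step 4
Step 5: cell (0,0)='.' (+6 fires, +6 burnt)
Step 6: cell (0,0)='.' (+3 fires, +6 burnt)
Step 7: cell (0,0)='.' (+0 fires, +3 burnt)
  fire out at step 7

4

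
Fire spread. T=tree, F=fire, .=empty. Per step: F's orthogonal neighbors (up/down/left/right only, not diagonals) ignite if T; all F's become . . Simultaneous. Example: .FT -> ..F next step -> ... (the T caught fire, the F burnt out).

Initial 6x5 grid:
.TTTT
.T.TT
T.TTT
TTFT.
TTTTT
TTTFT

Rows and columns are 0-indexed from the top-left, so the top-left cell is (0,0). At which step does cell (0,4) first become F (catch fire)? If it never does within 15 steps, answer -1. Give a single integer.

Step 1: cell (0,4)='T' (+7 fires, +2 burnt)
Step 2: cell (0,4)='T' (+5 fires, +7 burnt)
Step 3: cell (0,4)='T' (+5 fires, +5 burnt)
Step 4: cell (0,4)='T' (+2 fires, +5 burnt)
Step 5: cell (0,4)='F' (+2 fires, +2 burnt)
  -> target ignites at step 5
Step 6: cell (0,4)='.' (+1 fires, +2 burnt)
Step 7: cell (0,4)='.' (+1 fires, +1 burnt)
Step 8: cell (0,4)='.' (+0 fires, +1 burnt)
  fire out at step 8

5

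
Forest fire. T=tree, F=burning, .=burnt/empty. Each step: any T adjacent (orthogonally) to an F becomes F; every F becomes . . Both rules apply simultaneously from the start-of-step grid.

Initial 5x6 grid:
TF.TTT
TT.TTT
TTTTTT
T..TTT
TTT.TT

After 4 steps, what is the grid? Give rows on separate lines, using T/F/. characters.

Step 1: 2 trees catch fire, 1 burn out
  F..TTT
  TF.TTT
  TTTTTT
  T..TTT
  TTT.TT
Step 2: 2 trees catch fire, 2 burn out
  ...TTT
  F..TTT
  TFTTTT
  T..TTT
  TTT.TT
Step 3: 2 trees catch fire, 2 burn out
  ...TTT
  ...TTT
  F.FTTT
  T..TTT
  TTT.TT
Step 4: 2 trees catch fire, 2 burn out
  ...TTT
  ...TTT
  ...FTT
  F..TTT
  TTT.TT

...TTT
...TTT
...FTT
F..TTT
TTT.TT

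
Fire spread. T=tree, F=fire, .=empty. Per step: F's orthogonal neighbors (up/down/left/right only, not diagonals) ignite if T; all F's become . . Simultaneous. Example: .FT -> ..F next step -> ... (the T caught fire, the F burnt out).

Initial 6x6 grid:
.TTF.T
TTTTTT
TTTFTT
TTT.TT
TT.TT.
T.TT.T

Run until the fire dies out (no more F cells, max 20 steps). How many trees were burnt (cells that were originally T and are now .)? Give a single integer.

Step 1: +4 fires, +2 burnt (F count now 4)
Step 2: +7 fires, +4 burnt (F count now 7)
Step 3: +6 fires, +7 burnt (F count now 6)
Step 4: +5 fires, +6 burnt (F count now 5)
Step 5: +2 fires, +5 burnt (F count now 2)
Step 6: +2 fires, +2 burnt (F count now 2)
Step 7: +0 fires, +2 burnt (F count now 0)
Fire out after step 7
Initially T: 27, now '.': 35
Total burnt (originally-T cells now '.'): 26

Answer: 26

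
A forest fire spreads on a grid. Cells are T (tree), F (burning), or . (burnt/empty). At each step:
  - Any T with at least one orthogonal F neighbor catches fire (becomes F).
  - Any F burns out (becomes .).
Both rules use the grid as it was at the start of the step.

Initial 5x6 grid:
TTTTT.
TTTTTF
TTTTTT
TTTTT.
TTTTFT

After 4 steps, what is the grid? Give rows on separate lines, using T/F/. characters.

Step 1: 5 trees catch fire, 2 burn out
  TTTTT.
  TTTTF.
  TTTTTF
  TTTTF.
  TTTF.F
Step 2: 5 trees catch fire, 5 burn out
  TTTTF.
  TTTF..
  TTTTF.
  TTTF..
  TTF...
Step 3: 5 trees catch fire, 5 burn out
  TTTF..
  TTF...
  TTTF..
  TTF...
  TF....
Step 4: 5 trees catch fire, 5 burn out
  TTF...
  TF....
  TTF...
  TF....
  F.....

TTF...
TF....
TTF...
TF....
F.....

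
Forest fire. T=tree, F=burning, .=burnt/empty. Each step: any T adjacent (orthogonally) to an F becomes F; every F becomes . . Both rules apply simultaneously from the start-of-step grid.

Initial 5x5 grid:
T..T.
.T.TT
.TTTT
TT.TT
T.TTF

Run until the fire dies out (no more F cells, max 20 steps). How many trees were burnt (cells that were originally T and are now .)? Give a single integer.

Answer: 15

Derivation:
Step 1: +2 fires, +1 burnt (F count now 2)
Step 2: +3 fires, +2 burnt (F count now 3)
Step 3: +2 fires, +3 burnt (F count now 2)
Step 4: +2 fires, +2 burnt (F count now 2)
Step 5: +2 fires, +2 burnt (F count now 2)
Step 6: +2 fires, +2 burnt (F count now 2)
Step 7: +1 fires, +2 burnt (F count now 1)
Step 8: +1 fires, +1 burnt (F count now 1)
Step 9: +0 fires, +1 burnt (F count now 0)
Fire out after step 9
Initially T: 16, now '.': 24
Total burnt (originally-T cells now '.'): 15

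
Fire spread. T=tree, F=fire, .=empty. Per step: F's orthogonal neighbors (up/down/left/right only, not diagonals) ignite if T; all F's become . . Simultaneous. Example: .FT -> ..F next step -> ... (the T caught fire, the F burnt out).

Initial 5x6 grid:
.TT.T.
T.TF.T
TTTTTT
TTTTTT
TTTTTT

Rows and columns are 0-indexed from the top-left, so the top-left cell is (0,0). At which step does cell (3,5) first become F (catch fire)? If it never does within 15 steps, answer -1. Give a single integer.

Step 1: cell (3,5)='T' (+2 fires, +1 burnt)
Step 2: cell (3,5)='T' (+4 fires, +2 burnt)
Step 3: cell (3,5)='T' (+6 fires, +4 burnt)
Step 4: cell (3,5)='F' (+6 fires, +6 burnt)
  -> target ignites at step 4
Step 5: cell (3,5)='.' (+4 fires, +6 burnt)
Step 6: cell (3,5)='.' (+1 fires, +4 burnt)
Step 7: cell (3,5)='.' (+0 fires, +1 burnt)
  fire out at step 7

4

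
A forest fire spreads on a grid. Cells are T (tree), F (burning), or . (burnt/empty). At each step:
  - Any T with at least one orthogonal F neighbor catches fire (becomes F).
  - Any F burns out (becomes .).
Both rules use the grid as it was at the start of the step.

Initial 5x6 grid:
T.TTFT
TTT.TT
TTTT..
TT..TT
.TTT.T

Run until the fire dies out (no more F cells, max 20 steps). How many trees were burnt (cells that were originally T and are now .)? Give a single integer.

Answer: 18

Derivation:
Step 1: +3 fires, +1 burnt (F count now 3)
Step 2: +2 fires, +3 burnt (F count now 2)
Step 3: +1 fires, +2 burnt (F count now 1)
Step 4: +2 fires, +1 burnt (F count now 2)
Step 5: +3 fires, +2 burnt (F count now 3)
Step 6: +3 fires, +3 burnt (F count now 3)
Step 7: +2 fires, +3 burnt (F count now 2)
Step 8: +1 fires, +2 burnt (F count now 1)
Step 9: +1 fires, +1 burnt (F count now 1)
Step 10: +0 fires, +1 burnt (F count now 0)
Fire out after step 10
Initially T: 21, now '.': 27
Total burnt (originally-T cells now '.'): 18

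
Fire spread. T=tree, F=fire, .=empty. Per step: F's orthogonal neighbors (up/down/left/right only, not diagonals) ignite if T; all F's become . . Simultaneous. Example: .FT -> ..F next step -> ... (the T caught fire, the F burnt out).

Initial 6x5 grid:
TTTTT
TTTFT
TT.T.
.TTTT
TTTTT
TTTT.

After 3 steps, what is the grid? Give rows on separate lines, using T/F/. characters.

Step 1: 4 trees catch fire, 1 burn out
  TTTFT
  TTF.F
  TT.F.
  .TTTT
  TTTTT
  TTTT.
Step 2: 4 trees catch fire, 4 burn out
  TTF.F
  TF...
  TT...
  .TTFT
  TTTTT
  TTTT.
Step 3: 6 trees catch fire, 4 burn out
  TF...
  F....
  TF...
  .TF.F
  TTTFT
  TTTT.

TF...
F....
TF...
.TF.F
TTTFT
TTTT.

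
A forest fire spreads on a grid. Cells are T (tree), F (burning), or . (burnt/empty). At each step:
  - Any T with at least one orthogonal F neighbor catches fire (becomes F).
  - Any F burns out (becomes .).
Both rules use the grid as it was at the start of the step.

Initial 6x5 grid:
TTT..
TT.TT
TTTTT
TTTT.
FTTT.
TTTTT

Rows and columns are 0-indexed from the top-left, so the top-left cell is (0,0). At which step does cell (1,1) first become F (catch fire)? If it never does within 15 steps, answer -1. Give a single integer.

Step 1: cell (1,1)='T' (+3 fires, +1 burnt)
Step 2: cell (1,1)='T' (+4 fires, +3 burnt)
Step 3: cell (1,1)='T' (+5 fires, +4 burnt)
Step 4: cell (1,1)='F' (+5 fires, +5 burnt)
  -> target ignites at step 4
Step 5: cell (1,1)='.' (+3 fires, +5 burnt)
Step 6: cell (1,1)='.' (+3 fires, +3 burnt)
Step 7: cell (1,1)='.' (+1 fires, +3 burnt)
Step 8: cell (1,1)='.' (+0 fires, +1 burnt)
  fire out at step 8

4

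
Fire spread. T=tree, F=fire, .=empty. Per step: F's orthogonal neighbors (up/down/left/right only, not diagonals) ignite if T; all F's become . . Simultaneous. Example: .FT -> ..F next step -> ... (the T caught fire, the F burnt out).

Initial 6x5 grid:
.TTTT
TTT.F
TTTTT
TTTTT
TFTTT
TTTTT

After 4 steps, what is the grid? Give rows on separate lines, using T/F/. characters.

Step 1: 6 trees catch fire, 2 burn out
  .TTTF
  TTT..
  TTTTF
  TFTTT
  F.FTT
  TFTTT
Step 2: 9 trees catch fire, 6 burn out
  .TTF.
  TTT..
  TFTF.
  F.FTF
  ...FT
  F.FTT
Step 3: 7 trees catch fire, 9 burn out
  .TF..
  TFT..
  F.F..
  ...F.
  ....F
  ...FT
Step 4: 4 trees catch fire, 7 burn out
  .F...
  F.F..
  .....
  .....
  .....
  ....F

.F...
F.F..
.....
.....
.....
....F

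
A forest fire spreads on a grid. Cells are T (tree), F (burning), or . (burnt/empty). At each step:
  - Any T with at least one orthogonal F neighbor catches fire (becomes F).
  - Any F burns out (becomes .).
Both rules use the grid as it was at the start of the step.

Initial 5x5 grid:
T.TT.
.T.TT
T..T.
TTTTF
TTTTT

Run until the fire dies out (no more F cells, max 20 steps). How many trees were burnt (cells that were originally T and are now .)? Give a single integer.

Step 1: +2 fires, +1 burnt (F count now 2)
Step 2: +3 fires, +2 burnt (F count now 3)
Step 3: +3 fires, +3 burnt (F count now 3)
Step 4: +4 fires, +3 burnt (F count now 4)
Step 5: +3 fires, +4 burnt (F count now 3)
Step 6: +0 fires, +3 burnt (F count now 0)
Fire out after step 6
Initially T: 17, now '.': 23
Total burnt (originally-T cells now '.'): 15

Answer: 15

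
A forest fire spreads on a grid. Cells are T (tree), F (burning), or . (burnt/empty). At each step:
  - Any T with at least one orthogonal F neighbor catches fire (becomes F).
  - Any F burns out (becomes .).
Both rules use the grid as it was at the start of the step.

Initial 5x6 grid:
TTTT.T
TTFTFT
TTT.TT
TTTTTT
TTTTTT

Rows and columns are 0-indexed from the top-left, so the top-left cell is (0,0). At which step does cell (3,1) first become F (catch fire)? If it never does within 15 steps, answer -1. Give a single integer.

Step 1: cell (3,1)='T' (+6 fires, +2 burnt)
Step 2: cell (3,1)='T' (+8 fires, +6 burnt)
Step 3: cell (3,1)='F' (+7 fires, +8 burnt)
  -> target ignites at step 3
Step 4: cell (3,1)='.' (+4 fires, +7 burnt)
Step 5: cell (3,1)='.' (+1 fires, +4 burnt)
Step 6: cell (3,1)='.' (+0 fires, +1 burnt)
  fire out at step 6

3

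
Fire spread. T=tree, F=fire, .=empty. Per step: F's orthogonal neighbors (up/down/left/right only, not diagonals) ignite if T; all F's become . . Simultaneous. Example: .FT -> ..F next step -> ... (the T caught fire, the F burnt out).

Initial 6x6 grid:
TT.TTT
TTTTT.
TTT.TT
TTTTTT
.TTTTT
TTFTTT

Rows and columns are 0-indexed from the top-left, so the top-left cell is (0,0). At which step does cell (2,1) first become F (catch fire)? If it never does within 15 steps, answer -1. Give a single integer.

Step 1: cell (2,1)='T' (+3 fires, +1 burnt)
Step 2: cell (2,1)='T' (+5 fires, +3 burnt)
Step 3: cell (2,1)='T' (+5 fires, +5 burnt)
Step 4: cell (2,1)='F' (+5 fires, +5 burnt)
  -> target ignites at step 4
Step 5: cell (2,1)='.' (+5 fires, +5 burnt)
Step 6: cell (2,1)='.' (+5 fires, +5 burnt)
Step 7: cell (2,1)='.' (+2 fires, +5 burnt)
Step 8: cell (2,1)='.' (+1 fires, +2 burnt)
Step 9: cell (2,1)='.' (+0 fires, +1 burnt)
  fire out at step 9

4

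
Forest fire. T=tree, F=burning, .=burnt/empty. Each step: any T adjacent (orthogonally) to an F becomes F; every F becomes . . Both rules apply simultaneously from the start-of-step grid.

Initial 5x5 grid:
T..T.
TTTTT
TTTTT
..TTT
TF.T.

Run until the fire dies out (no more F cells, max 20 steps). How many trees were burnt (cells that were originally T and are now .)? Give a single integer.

Step 1: +1 fires, +1 burnt (F count now 1)
Step 2: +0 fires, +1 burnt (F count now 0)
Fire out after step 2
Initially T: 17, now '.': 9
Total burnt (originally-T cells now '.'): 1

Answer: 1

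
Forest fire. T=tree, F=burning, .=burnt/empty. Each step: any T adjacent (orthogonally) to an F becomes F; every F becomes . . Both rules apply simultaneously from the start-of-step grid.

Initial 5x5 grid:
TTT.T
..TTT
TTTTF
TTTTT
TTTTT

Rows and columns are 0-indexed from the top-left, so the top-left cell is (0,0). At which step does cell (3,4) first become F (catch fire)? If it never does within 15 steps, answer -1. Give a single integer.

Step 1: cell (3,4)='F' (+3 fires, +1 burnt)
  -> target ignites at step 1
Step 2: cell (3,4)='.' (+5 fires, +3 burnt)
Step 3: cell (3,4)='.' (+4 fires, +5 burnt)
Step 4: cell (3,4)='.' (+4 fires, +4 burnt)
Step 5: cell (3,4)='.' (+3 fires, +4 burnt)
Step 6: cell (3,4)='.' (+2 fires, +3 burnt)
Step 7: cell (3,4)='.' (+0 fires, +2 burnt)
  fire out at step 7

1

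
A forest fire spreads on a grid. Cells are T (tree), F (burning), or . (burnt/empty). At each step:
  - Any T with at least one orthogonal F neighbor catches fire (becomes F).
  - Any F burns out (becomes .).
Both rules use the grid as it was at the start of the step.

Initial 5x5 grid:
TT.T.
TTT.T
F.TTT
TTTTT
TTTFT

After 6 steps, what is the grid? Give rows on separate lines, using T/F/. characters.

Step 1: 5 trees catch fire, 2 burn out
  TT.T.
  FTT.T
  ..TTT
  FTTFT
  TTF.F
Step 2: 8 trees catch fire, 5 burn out
  FT.T.
  .FT.T
  ..TFT
  .FF.F
  FF...
Step 3: 4 trees catch fire, 8 burn out
  .F.T.
  ..F.T
  ..F.F
  .....
  .....
Step 4: 1 trees catch fire, 4 burn out
  ...T.
  ....F
  .....
  .....
  .....
Step 5: 0 trees catch fire, 1 burn out
  ...T.
  .....
  .....
  .....
  .....
Step 6: 0 trees catch fire, 0 burn out
  ...T.
  .....
  .....
  .....
  .....

...T.
.....
.....
.....
.....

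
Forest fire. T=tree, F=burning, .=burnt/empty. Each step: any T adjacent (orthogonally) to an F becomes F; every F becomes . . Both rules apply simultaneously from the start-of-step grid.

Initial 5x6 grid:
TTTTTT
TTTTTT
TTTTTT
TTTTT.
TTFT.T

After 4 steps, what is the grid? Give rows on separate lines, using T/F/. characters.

Step 1: 3 trees catch fire, 1 burn out
  TTTTTT
  TTTTTT
  TTTTTT
  TTFTT.
  TF.F.T
Step 2: 4 trees catch fire, 3 burn out
  TTTTTT
  TTTTTT
  TTFTTT
  TF.FT.
  F....T
Step 3: 5 trees catch fire, 4 burn out
  TTTTTT
  TTFTTT
  TF.FTT
  F...F.
  .....T
Step 4: 5 trees catch fire, 5 burn out
  TTFTTT
  TF.FTT
  F...FT
  ......
  .....T

TTFTTT
TF.FTT
F...FT
......
.....T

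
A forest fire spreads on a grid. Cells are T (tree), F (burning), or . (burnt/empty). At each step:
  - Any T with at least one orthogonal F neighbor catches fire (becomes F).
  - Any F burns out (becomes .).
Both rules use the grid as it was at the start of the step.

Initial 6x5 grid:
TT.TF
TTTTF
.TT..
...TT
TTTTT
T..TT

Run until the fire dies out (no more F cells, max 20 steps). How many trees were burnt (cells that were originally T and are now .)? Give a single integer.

Answer: 9

Derivation:
Step 1: +2 fires, +2 burnt (F count now 2)
Step 2: +1 fires, +2 burnt (F count now 1)
Step 3: +2 fires, +1 burnt (F count now 2)
Step 4: +3 fires, +2 burnt (F count now 3)
Step 5: +1 fires, +3 burnt (F count now 1)
Step 6: +0 fires, +1 burnt (F count now 0)
Fire out after step 6
Initially T: 19, now '.': 20
Total burnt (originally-T cells now '.'): 9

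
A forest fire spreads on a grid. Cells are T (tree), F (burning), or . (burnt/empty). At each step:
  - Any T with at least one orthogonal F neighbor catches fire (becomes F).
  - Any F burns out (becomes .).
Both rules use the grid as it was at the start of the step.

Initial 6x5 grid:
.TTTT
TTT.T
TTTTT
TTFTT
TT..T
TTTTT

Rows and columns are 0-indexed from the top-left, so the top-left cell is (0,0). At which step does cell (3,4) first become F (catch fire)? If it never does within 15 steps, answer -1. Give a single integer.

Step 1: cell (3,4)='T' (+3 fires, +1 burnt)
Step 2: cell (3,4)='F' (+6 fires, +3 burnt)
  -> target ignites at step 2
Step 3: cell (3,4)='.' (+7 fires, +6 burnt)
Step 4: cell (3,4)='.' (+7 fires, +7 burnt)
Step 5: cell (3,4)='.' (+2 fires, +7 burnt)
Step 6: cell (3,4)='.' (+0 fires, +2 burnt)
  fire out at step 6

2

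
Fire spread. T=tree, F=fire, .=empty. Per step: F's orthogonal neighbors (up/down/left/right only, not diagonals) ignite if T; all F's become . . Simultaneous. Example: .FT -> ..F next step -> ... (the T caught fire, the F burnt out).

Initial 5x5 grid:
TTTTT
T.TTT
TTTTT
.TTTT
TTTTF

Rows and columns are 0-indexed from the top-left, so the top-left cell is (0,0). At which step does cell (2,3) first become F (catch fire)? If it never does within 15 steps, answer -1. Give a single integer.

Step 1: cell (2,3)='T' (+2 fires, +1 burnt)
Step 2: cell (2,3)='T' (+3 fires, +2 burnt)
Step 3: cell (2,3)='F' (+4 fires, +3 burnt)
  -> target ignites at step 3
Step 4: cell (2,3)='.' (+5 fires, +4 burnt)
Step 5: cell (2,3)='.' (+3 fires, +5 burnt)
Step 6: cell (2,3)='.' (+2 fires, +3 burnt)
Step 7: cell (2,3)='.' (+2 fires, +2 burnt)
Step 8: cell (2,3)='.' (+1 fires, +2 burnt)
Step 9: cell (2,3)='.' (+0 fires, +1 burnt)
  fire out at step 9

3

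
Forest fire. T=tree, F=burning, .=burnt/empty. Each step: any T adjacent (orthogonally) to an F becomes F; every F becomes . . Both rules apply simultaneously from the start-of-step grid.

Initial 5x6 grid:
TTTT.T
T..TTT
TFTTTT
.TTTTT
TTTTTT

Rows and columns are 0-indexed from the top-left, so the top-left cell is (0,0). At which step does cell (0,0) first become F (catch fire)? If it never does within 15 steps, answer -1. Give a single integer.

Step 1: cell (0,0)='T' (+3 fires, +1 burnt)
Step 2: cell (0,0)='T' (+4 fires, +3 burnt)
Step 3: cell (0,0)='F' (+6 fires, +4 burnt)
  -> target ignites at step 3
Step 4: cell (0,0)='.' (+6 fires, +6 burnt)
Step 5: cell (0,0)='.' (+4 fires, +6 burnt)
Step 6: cell (0,0)='.' (+2 fires, +4 burnt)
Step 7: cell (0,0)='.' (+0 fires, +2 burnt)
  fire out at step 7

3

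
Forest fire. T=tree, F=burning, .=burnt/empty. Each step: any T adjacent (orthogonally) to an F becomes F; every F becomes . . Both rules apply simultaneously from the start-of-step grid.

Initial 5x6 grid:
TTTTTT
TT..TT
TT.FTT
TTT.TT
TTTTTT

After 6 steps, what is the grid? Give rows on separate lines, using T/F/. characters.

Step 1: 1 trees catch fire, 1 burn out
  TTTTTT
  TT..TT
  TT..FT
  TTT.TT
  TTTTTT
Step 2: 3 trees catch fire, 1 burn out
  TTTTTT
  TT..FT
  TT...F
  TTT.FT
  TTTTTT
Step 3: 4 trees catch fire, 3 burn out
  TTTTFT
  TT...F
  TT....
  TTT..F
  TTTTFT
Step 4: 4 trees catch fire, 4 burn out
  TTTF.F
  TT....
  TT....
  TTT...
  TTTF.F
Step 5: 2 trees catch fire, 4 burn out
  TTF...
  TT....
  TT....
  TTT...
  TTF...
Step 6: 3 trees catch fire, 2 burn out
  TF....
  TT....
  TT....
  TTF...
  TF....

TF....
TT....
TT....
TTF...
TF....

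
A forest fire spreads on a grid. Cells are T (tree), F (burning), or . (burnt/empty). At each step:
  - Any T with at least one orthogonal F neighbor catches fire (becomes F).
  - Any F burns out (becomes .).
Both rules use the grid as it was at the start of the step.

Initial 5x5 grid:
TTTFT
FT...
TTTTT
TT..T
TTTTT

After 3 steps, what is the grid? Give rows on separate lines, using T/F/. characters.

Step 1: 5 trees catch fire, 2 burn out
  FTF.F
  .F...
  FTTTT
  TT..T
  TTTTT
Step 2: 3 trees catch fire, 5 burn out
  .F...
  .....
  .FTTT
  FT..T
  TTTTT
Step 3: 3 trees catch fire, 3 burn out
  .....
  .....
  ..FTT
  .F..T
  FTTTT

.....
.....
..FTT
.F..T
FTTTT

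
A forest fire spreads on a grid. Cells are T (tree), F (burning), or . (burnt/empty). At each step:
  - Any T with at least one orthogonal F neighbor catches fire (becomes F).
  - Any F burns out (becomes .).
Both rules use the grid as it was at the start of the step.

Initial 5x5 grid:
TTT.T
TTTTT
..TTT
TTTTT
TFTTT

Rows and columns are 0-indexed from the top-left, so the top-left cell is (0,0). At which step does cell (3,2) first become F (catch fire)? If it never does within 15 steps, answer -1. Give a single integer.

Step 1: cell (3,2)='T' (+3 fires, +1 burnt)
Step 2: cell (3,2)='F' (+3 fires, +3 burnt)
  -> target ignites at step 2
Step 3: cell (3,2)='.' (+3 fires, +3 burnt)
Step 4: cell (3,2)='.' (+3 fires, +3 burnt)
Step 5: cell (3,2)='.' (+4 fires, +3 burnt)
Step 6: cell (3,2)='.' (+3 fires, +4 burnt)
Step 7: cell (3,2)='.' (+2 fires, +3 burnt)
Step 8: cell (3,2)='.' (+0 fires, +2 burnt)
  fire out at step 8

2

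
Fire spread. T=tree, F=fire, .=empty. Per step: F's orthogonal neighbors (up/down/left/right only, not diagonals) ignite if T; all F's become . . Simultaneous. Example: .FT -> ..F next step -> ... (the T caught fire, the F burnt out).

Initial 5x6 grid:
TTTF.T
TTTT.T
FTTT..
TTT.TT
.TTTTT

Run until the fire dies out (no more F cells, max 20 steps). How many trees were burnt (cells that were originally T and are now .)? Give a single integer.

Step 1: +5 fires, +2 burnt (F count now 5)
Step 2: +7 fires, +5 burnt (F count now 7)
Step 3: +2 fires, +7 burnt (F count now 2)
Step 4: +1 fires, +2 burnt (F count now 1)
Step 5: +1 fires, +1 burnt (F count now 1)
Step 6: +1 fires, +1 burnt (F count now 1)
Step 7: +2 fires, +1 burnt (F count now 2)
Step 8: +1 fires, +2 burnt (F count now 1)
Step 9: +0 fires, +1 burnt (F count now 0)
Fire out after step 9
Initially T: 22, now '.': 28
Total burnt (originally-T cells now '.'): 20

Answer: 20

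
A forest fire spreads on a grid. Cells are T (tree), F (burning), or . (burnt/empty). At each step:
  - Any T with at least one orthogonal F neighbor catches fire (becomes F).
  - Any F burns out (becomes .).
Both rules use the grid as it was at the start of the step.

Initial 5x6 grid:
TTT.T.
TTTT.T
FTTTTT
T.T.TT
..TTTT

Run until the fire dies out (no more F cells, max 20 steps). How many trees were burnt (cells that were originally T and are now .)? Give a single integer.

Step 1: +3 fires, +1 burnt (F count now 3)
Step 2: +3 fires, +3 burnt (F count now 3)
Step 3: +4 fires, +3 burnt (F count now 4)
Step 4: +4 fires, +4 burnt (F count now 4)
Step 5: +3 fires, +4 burnt (F count now 3)
Step 6: +3 fires, +3 burnt (F count now 3)
Step 7: +1 fires, +3 burnt (F count now 1)
Step 8: +0 fires, +1 burnt (F count now 0)
Fire out after step 8
Initially T: 22, now '.': 29
Total burnt (originally-T cells now '.'): 21

Answer: 21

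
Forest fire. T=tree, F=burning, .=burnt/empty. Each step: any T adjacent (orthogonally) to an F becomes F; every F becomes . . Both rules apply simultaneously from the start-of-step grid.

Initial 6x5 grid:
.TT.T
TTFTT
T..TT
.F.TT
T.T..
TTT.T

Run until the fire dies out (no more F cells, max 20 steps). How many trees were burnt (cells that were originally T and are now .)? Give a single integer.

Answer: 12

Derivation:
Step 1: +3 fires, +2 burnt (F count now 3)
Step 2: +4 fires, +3 burnt (F count now 4)
Step 3: +4 fires, +4 burnt (F count now 4)
Step 4: +1 fires, +4 burnt (F count now 1)
Step 5: +0 fires, +1 burnt (F count now 0)
Fire out after step 5
Initially T: 18, now '.': 24
Total burnt (originally-T cells now '.'): 12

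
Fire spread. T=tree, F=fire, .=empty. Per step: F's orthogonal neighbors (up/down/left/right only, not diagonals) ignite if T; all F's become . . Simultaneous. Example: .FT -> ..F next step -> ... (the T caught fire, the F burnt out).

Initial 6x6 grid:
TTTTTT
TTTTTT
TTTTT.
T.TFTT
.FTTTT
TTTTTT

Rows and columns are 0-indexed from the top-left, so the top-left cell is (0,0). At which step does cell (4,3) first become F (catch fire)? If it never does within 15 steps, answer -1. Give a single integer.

Step 1: cell (4,3)='F' (+6 fires, +2 burnt)
  -> target ignites at step 1
Step 2: cell (4,3)='.' (+8 fires, +6 burnt)
Step 3: cell (4,3)='.' (+6 fires, +8 burnt)
Step 4: cell (4,3)='.' (+6 fires, +6 burnt)
Step 5: cell (4,3)='.' (+4 fires, +6 burnt)
Step 6: cell (4,3)='.' (+1 fires, +4 burnt)
Step 7: cell (4,3)='.' (+0 fires, +1 burnt)
  fire out at step 7

1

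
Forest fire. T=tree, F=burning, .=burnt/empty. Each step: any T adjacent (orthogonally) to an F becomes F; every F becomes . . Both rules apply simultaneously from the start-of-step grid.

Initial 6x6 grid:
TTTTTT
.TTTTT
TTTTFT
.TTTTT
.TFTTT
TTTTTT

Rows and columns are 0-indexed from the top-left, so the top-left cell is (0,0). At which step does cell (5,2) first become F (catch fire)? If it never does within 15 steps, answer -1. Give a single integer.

Step 1: cell (5,2)='F' (+8 fires, +2 burnt)
  -> target ignites at step 1
Step 2: cell (5,2)='.' (+10 fires, +8 burnt)
Step 3: cell (5,2)='.' (+7 fires, +10 burnt)
Step 4: cell (5,2)='.' (+4 fires, +7 burnt)
Step 5: cell (5,2)='.' (+1 fires, +4 burnt)
Step 6: cell (5,2)='.' (+1 fires, +1 burnt)
Step 7: cell (5,2)='.' (+0 fires, +1 burnt)
  fire out at step 7

1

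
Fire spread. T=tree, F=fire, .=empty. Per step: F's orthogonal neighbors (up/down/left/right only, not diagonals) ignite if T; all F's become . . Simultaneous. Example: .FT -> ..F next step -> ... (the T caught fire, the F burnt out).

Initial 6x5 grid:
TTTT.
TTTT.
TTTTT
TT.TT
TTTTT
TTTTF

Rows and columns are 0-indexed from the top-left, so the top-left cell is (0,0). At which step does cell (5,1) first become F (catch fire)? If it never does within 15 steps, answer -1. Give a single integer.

Step 1: cell (5,1)='T' (+2 fires, +1 burnt)
Step 2: cell (5,1)='T' (+3 fires, +2 burnt)
Step 3: cell (5,1)='F' (+4 fires, +3 burnt)
  -> target ignites at step 3
Step 4: cell (5,1)='.' (+3 fires, +4 burnt)
Step 5: cell (5,1)='.' (+4 fires, +3 burnt)
Step 6: cell (5,1)='.' (+4 fires, +4 burnt)
Step 7: cell (5,1)='.' (+3 fires, +4 burnt)
Step 8: cell (5,1)='.' (+2 fires, +3 burnt)
Step 9: cell (5,1)='.' (+1 fires, +2 burnt)
Step 10: cell (5,1)='.' (+0 fires, +1 burnt)
  fire out at step 10

3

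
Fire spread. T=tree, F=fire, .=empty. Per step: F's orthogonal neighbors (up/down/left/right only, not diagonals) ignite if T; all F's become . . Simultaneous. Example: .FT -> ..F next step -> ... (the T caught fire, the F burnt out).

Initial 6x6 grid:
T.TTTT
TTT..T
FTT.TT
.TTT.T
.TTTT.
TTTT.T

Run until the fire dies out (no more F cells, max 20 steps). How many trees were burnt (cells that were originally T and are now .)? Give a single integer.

Answer: 25

Derivation:
Step 1: +2 fires, +1 burnt (F count now 2)
Step 2: +4 fires, +2 burnt (F count now 4)
Step 3: +3 fires, +4 burnt (F count now 3)
Step 4: +4 fires, +3 burnt (F count now 4)
Step 5: +4 fires, +4 burnt (F count now 4)
Step 6: +3 fires, +4 burnt (F count now 3)
Step 7: +1 fires, +3 burnt (F count now 1)
Step 8: +1 fires, +1 burnt (F count now 1)
Step 9: +1 fires, +1 burnt (F count now 1)
Step 10: +2 fires, +1 burnt (F count now 2)
Step 11: +0 fires, +2 burnt (F count now 0)
Fire out after step 11
Initially T: 26, now '.': 35
Total burnt (originally-T cells now '.'): 25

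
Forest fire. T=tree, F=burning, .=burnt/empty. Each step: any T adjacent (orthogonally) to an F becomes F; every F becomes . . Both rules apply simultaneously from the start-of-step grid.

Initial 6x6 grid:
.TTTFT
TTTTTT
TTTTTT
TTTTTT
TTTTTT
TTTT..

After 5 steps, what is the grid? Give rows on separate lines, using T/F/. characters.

Step 1: 3 trees catch fire, 1 burn out
  .TTF.F
  TTTTFT
  TTTTTT
  TTTTTT
  TTTTTT
  TTTT..
Step 2: 4 trees catch fire, 3 burn out
  .TF...
  TTTF.F
  TTTTFT
  TTTTTT
  TTTTTT
  TTTT..
Step 3: 5 trees catch fire, 4 burn out
  .F....
  TTF...
  TTTF.F
  TTTTFT
  TTTTTT
  TTTT..
Step 4: 5 trees catch fire, 5 burn out
  ......
  TF....
  TTF...
  TTTF.F
  TTTTFT
  TTTT..
Step 5: 5 trees catch fire, 5 burn out
  ......
  F.....
  TF....
  TTF...
  TTTF.F
  TTTT..

......
F.....
TF....
TTF...
TTTF.F
TTTT..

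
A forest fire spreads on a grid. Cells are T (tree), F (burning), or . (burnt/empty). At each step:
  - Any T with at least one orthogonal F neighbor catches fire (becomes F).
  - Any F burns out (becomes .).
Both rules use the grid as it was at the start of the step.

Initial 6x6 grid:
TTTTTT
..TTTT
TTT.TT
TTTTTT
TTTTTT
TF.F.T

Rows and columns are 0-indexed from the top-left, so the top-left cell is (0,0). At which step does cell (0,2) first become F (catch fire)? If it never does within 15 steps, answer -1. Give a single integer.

Step 1: cell (0,2)='T' (+3 fires, +2 burnt)
Step 2: cell (0,2)='T' (+5 fires, +3 burnt)
Step 3: cell (0,2)='T' (+5 fires, +5 burnt)
Step 4: cell (0,2)='T' (+5 fires, +5 burnt)
Step 5: cell (0,2)='T' (+3 fires, +5 burnt)
Step 6: cell (0,2)='F' (+4 fires, +3 burnt)
  -> target ignites at step 6
Step 7: cell (0,2)='.' (+3 fires, +4 burnt)
Step 8: cell (0,2)='.' (+1 fires, +3 burnt)
Step 9: cell (0,2)='.' (+0 fires, +1 burnt)
  fire out at step 9

6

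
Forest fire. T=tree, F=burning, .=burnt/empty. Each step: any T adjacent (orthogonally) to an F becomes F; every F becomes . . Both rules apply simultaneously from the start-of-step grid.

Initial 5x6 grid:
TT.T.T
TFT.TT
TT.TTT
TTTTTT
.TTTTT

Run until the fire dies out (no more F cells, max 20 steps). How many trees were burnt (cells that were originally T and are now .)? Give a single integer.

Step 1: +4 fires, +1 burnt (F count now 4)
Step 2: +3 fires, +4 burnt (F count now 3)
Step 3: +3 fires, +3 burnt (F count now 3)
Step 4: +2 fires, +3 burnt (F count now 2)
Step 5: +3 fires, +2 burnt (F count now 3)
Step 6: +3 fires, +3 burnt (F count now 3)
Step 7: +3 fires, +3 burnt (F count now 3)
Step 8: +1 fires, +3 burnt (F count now 1)
Step 9: +1 fires, +1 burnt (F count now 1)
Step 10: +0 fires, +1 burnt (F count now 0)
Fire out after step 10
Initially T: 24, now '.': 29
Total burnt (originally-T cells now '.'): 23

Answer: 23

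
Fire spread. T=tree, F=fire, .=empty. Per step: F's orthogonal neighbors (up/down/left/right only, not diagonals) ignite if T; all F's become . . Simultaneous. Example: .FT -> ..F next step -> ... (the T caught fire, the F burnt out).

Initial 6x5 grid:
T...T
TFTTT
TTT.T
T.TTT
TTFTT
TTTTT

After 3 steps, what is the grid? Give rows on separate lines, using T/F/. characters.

Step 1: 7 trees catch fire, 2 burn out
  T...T
  F.FTT
  TFT.T
  T.FTT
  TF.FT
  TTFTT
Step 2: 9 trees catch fire, 7 burn out
  F...T
  ...FT
  F.F.T
  T..FT
  F...F
  TF.FT
Step 3: 5 trees catch fire, 9 burn out
  ....T
  ....F
  ....T
  F...F
  .....
  F...F

....T
....F
....T
F...F
.....
F...F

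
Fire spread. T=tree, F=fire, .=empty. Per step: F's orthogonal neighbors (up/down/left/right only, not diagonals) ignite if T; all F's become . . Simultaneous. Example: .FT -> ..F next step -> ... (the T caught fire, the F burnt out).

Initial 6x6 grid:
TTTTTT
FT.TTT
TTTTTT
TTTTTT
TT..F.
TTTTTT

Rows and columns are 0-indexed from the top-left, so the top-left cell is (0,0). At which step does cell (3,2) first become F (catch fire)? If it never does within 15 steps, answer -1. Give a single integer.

Step 1: cell (3,2)='T' (+5 fires, +2 burnt)
Step 2: cell (3,2)='T' (+8 fires, +5 burnt)
Step 3: cell (3,2)='F' (+9 fires, +8 burnt)
  -> target ignites at step 3
Step 4: cell (3,2)='.' (+7 fires, +9 burnt)
Step 5: cell (3,2)='.' (+1 fires, +7 burnt)
Step 6: cell (3,2)='.' (+0 fires, +1 burnt)
  fire out at step 6

3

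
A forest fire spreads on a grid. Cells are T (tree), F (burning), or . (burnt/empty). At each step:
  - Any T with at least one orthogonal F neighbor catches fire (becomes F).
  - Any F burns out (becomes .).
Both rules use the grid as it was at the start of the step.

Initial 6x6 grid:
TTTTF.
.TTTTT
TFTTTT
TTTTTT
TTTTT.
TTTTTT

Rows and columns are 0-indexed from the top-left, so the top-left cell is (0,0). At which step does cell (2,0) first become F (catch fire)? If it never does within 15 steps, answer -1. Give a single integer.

Step 1: cell (2,0)='F' (+6 fires, +2 burnt)
  -> target ignites at step 1
Step 2: cell (2,0)='.' (+10 fires, +6 burnt)
Step 3: cell (2,0)='.' (+7 fires, +10 burnt)
Step 4: cell (2,0)='.' (+5 fires, +7 burnt)
Step 5: cell (2,0)='.' (+2 fires, +5 burnt)
Step 6: cell (2,0)='.' (+1 fires, +2 burnt)
Step 7: cell (2,0)='.' (+0 fires, +1 burnt)
  fire out at step 7

1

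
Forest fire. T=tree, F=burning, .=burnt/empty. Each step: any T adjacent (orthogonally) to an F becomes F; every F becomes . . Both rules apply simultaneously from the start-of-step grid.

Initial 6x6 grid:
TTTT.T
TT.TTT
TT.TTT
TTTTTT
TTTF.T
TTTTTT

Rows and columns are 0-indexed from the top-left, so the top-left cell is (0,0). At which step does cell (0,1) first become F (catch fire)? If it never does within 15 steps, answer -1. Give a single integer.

Step 1: cell (0,1)='T' (+3 fires, +1 burnt)
Step 2: cell (0,1)='T' (+6 fires, +3 burnt)
Step 3: cell (0,1)='T' (+7 fires, +6 burnt)
Step 4: cell (0,1)='T' (+7 fires, +7 burnt)
Step 5: cell (0,1)='T' (+4 fires, +7 burnt)
Step 6: cell (0,1)='F' (+3 fires, +4 burnt)
  -> target ignites at step 6
Step 7: cell (0,1)='.' (+1 fires, +3 burnt)
Step 8: cell (0,1)='.' (+0 fires, +1 burnt)
  fire out at step 8

6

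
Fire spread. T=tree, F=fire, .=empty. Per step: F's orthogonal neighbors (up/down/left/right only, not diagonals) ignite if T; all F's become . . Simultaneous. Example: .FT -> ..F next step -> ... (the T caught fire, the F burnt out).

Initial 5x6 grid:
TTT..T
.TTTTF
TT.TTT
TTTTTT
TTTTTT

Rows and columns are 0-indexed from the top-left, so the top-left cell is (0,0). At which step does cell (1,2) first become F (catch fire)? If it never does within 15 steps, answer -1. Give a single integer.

Step 1: cell (1,2)='T' (+3 fires, +1 burnt)
Step 2: cell (1,2)='T' (+3 fires, +3 burnt)
Step 3: cell (1,2)='F' (+4 fires, +3 burnt)
  -> target ignites at step 3
Step 4: cell (1,2)='.' (+4 fires, +4 burnt)
Step 5: cell (1,2)='.' (+4 fires, +4 burnt)
Step 6: cell (1,2)='.' (+4 fires, +4 burnt)
Step 7: cell (1,2)='.' (+2 fires, +4 burnt)
Step 8: cell (1,2)='.' (+1 fires, +2 burnt)
Step 9: cell (1,2)='.' (+0 fires, +1 burnt)
  fire out at step 9

3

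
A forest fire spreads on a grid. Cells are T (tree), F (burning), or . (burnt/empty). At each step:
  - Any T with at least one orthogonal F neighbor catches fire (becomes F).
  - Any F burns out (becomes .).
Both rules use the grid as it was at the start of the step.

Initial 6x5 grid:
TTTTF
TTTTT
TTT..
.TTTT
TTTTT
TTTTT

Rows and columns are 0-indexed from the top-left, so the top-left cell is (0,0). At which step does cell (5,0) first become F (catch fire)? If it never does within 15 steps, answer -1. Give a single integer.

Step 1: cell (5,0)='T' (+2 fires, +1 burnt)
Step 2: cell (5,0)='T' (+2 fires, +2 burnt)
Step 3: cell (5,0)='T' (+2 fires, +2 burnt)
Step 4: cell (5,0)='T' (+3 fires, +2 burnt)
Step 5: cell (5,0)='T' (+3 fires, +3 burnt)
Step 6: cell (5,0)='T' (+4 fires, +3 burnt)
Step 7: cell (5,0)='T' (+4 fires, +4 burnt)
Step 8: cell (5,0)='T' (+4 fires, +4 burnt)
Step 9: cell (5,0)='F' (+2 fires, +4 burnt)
  -> target ignites at step 9
Step 10: cell (5,0)='.' (+0 fires, +2 burnt)
  fire out at step 10

9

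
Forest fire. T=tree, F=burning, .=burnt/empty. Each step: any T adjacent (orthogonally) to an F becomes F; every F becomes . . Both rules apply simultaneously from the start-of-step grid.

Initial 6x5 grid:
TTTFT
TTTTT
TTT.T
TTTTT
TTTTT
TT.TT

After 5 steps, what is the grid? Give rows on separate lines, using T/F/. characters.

Step 1: 3 trees catch fire, 1 burn out
  TTF.F
  TTTFT
  TTT.T
  TTTTT
  TTTTT
  TT.TT
Step 2: 3 trees catch fire, 3 burn out
  TF...
  TTF.F
  TTT.T
  TTTTT
  TTTTT
  TT.TT
Step 3: 4 trees catch fire, 3 burn out
  F....
  TF...
  TTF.F
  TTTTT
  TTTTT
  TT.TT
Step 4: 4 trees catch fire, 4 burn out
  .....
  F....
  TF...
  TTFTF
  TTTTT
  TT.TT
Step 5: 5 trees catch fire, 4 burn out
  .....
  .....
  F....
  TF.F.
  TTFTF
  TT.TT

.....
.....
F....
TF.F.
TTFTF
TT.TT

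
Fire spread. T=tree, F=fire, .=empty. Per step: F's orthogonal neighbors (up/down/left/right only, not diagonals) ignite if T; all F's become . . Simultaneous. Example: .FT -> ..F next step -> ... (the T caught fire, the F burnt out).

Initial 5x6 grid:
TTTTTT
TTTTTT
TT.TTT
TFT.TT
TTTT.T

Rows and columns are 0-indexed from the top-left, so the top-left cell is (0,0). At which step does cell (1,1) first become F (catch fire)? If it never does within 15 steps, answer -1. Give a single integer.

Step 1: cell (1,1)='T' (+4 fires, +1 burnt)
Step 2: cell (1,1)='F' (+4 fires, +4 burnt)
  -> target ignites at step 2
Step 3: cell (1,1)='.' (+4 fires, +4 burnt)
Step 4: cell (1,1)='.' (+3 fires, +4 burnt)
Step 5: cell (1,1)='.' (+3 fires, +3 burnt)
Step 6: cell (1,1)='.' (+3 fires, +3 burnt)
Step 7: cell (1,1)='.' (+3 fires, +3 burnt)
Step 8: cell (1,1)='.' (+1 fires, +3 burnt)
Step 9: cell (1,1)='.' (+1 fires, +1 burnt)
Step 10: cell (1,1)='.' (+0 fires, +1 burnt)
  fire out at step 10

2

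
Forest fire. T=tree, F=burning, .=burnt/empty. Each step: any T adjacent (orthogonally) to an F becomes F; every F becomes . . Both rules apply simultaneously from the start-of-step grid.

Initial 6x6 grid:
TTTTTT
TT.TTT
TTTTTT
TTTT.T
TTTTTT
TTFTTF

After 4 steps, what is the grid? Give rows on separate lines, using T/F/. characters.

Step 1: 5 trees catch fire, 2 burn out
  TTTTTT
  TT.TTT
  TTTTTT
  TTTT.T
  TTFTTF
  TF.FF.
Step 2: 6 trees catch fire, 5 burn out
  TTTTTT
  TT.TTT
  TTTTTT
  TTFT.F
  TF.FF.
  F.....
Step 3: 5 trees catch fire, 6 burn out
  TTTTTT
  TT.TTT
  TTFTTF
  TF.F..
  F.....
  ......
Step 4: 5 trees catch fire, 5 burn out
  TTTTTT
  TT.TTF
  TF.FF.
  F.....
  ......
  ......

TTTTTT
TT.TTF
TF.FF.
F.....
......
......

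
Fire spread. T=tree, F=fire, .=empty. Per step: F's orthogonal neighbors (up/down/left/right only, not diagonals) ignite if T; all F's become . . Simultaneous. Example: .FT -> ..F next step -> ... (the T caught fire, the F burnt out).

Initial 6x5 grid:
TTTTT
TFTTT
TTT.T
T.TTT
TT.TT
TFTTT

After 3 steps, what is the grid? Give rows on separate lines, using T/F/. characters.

Step 1: 7 trees catch fire, 2 burn out
  TFTTT
  F.FTT
  TFT.T
  T.TTT
  TF.TT
  F.FTT
Step 2: 7 trees catch fire, 7 burn out
  F.FTT
  ...FT
  F.F.T
  T.TTT
  F..TT
  ...FT
Step 3: 6 trees catch fire, 7 burn out
  ...FT
  ....F
  ....T
  F.FTT
  ...FT
  ....F

...FT
....F
....T
F.FTT
...FT
....F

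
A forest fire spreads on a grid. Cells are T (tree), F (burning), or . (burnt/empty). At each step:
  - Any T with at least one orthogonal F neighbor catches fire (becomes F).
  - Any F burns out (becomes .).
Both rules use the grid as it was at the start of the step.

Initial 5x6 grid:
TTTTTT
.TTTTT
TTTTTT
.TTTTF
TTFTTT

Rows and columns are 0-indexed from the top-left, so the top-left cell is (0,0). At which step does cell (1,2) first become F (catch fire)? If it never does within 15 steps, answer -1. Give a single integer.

Step 1: cell (1,2)='T' (+6 fires, +2 burnt)
Step 2: cell (1,2)='T' (+7 fires, +6 burnt)
Step 3: cell (1,2)='F' (+5 fires, +7 burnt)
  -> target ignites at step 3
Step 4: cell (1,2)='.' (+5 fires, +5 burnt)
Step 5: cell (1,2)='.' (+2 fires, +5 burnt)
Step 6: cell (1,2)='.' (+1 fires, +2 burnt)
Step 7: cell (1,2)='.' (+0 fires, +1 burnt)
  fire out at step 7

3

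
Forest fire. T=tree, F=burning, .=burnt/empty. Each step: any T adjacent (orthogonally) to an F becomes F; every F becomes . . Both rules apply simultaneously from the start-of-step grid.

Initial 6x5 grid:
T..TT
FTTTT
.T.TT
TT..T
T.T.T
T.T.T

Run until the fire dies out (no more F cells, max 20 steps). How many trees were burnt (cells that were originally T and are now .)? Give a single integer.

Step 1: +2 fires, +1 burnt (F count now 2)
Step 2: +2 fires, +2 burnt (F count now 2)
Step 3: +2 fires, +2 burnt (F count now 2)
Step 4: +4 fires, +2 burnt (F count now 4)
Step 5: +3 fires, +4 burnt (F count now 3)
Step 6: +2 fires, +3 burnt (F count now 2)
Step 7: +1 fires, +2 burnt (F count now 1)
Step 8: +1 fires, +1 burnt (F count now 1)
Step 9: +0 fires, +1 burnt (F count now 0)
Fire out after step 9
Initially T: 19, now '.': 28
Total burnt (originally-T cells now '.'): 17

Answer: 17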